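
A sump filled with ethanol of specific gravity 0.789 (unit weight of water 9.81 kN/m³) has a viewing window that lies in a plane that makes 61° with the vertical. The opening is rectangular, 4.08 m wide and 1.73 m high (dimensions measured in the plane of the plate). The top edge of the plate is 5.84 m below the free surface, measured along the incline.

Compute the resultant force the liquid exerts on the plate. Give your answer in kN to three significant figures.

F ≈ 178 kN

γ = 0.789 × 9.81 = 7.74009 kN/m³.
The plate makes 61° with the vertical, i.e. θ = 90° − 61° = 29° to the horizontal. Measuring y along the incline from the free-surface line, vertical depth h = y·sinθ with sinθ = 0.484810.
The centroid lies 1.73/2 = 0.865 m below the top edge, so y_c = 5.84 + 0.865 = 6.705 m and h_c = 6.705 × 0.484810 = 3.25065 m.
A = 4.08 × 1.73 = 7.0584 m².
Resultant F = γ·h_c·A = 7.74009 × 3.25065 × 7.0584 = 177.592 kN.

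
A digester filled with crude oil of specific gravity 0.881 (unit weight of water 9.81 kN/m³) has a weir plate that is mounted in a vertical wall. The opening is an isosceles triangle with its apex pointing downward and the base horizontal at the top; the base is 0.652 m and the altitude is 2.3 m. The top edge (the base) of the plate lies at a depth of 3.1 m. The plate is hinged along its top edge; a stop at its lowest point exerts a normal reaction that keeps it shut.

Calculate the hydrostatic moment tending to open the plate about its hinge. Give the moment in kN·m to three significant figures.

γ = 0.881 × 9.81 = 8.64261 kN/m³.
With the apex down, the centroid sits h/3 = 2.3/3 = 0.766667 m below the base (the top edge), so the centroid depth is h_c = 3.1 + 0.766667 = 3.86667 m.
A = ½ × 0.652 × 2.3 = 0.7498 m².
Resultant F = γ·h_c·A = 8.64261 × 3.86667 × 0.7498 = 25.0569 kN.
I_c = b·h³/36 = 0.652 × 2.3³/36 = 0.220358 m⁴.
Centre of pressure: y_p = y_c + I_c/(y_c·A) = 3.86667 + 0.220358/(3.86667 × 0.7498) = 3.86667 + 0.0760057 = 3.94268 m along the plane.
The resultant acts 0.766667 + 0.0760057 = 0.842673 m (along the plate) below the hinge at the top edge, so the moment about the hinge is M = F × 0.842673 = 25.0569 × 0.842673 = 21.1148 kN·m.

M ≈ 21.1 kN·m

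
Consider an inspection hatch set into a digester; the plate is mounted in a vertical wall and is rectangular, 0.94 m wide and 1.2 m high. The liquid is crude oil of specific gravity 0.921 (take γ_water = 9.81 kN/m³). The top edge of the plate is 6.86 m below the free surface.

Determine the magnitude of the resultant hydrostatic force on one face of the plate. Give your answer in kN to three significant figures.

F ≈ 76.0 kN

γ = 0.921 × 9.81 = 9.03501 kN/m³.
The centroid lies 1.2/2 = 0.6 m below the top edge, so the centroid depth is h_c = 6.86 + 0.6 = 7.46 m.
A = 0.94 × 1.2 = 1.128 m².
Resultant F = γ·h_c·A = 9.03501 × 7.46 × 1.128 = 76.0285 kN.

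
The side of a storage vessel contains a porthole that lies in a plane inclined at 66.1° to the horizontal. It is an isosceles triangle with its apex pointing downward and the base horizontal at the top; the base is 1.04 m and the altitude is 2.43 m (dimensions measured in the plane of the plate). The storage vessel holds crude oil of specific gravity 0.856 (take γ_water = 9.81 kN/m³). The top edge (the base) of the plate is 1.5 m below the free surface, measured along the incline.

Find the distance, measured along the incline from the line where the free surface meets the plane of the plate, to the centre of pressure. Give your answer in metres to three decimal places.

y_p = 2.452 m

γ = 0.856 × 9.81 = 8.39736 kN/m³.
Let θ = 66.1° be the plate's angle to the horizontal; measure y along the incline from where the plane meets the free surface. Vertical depth h = y·sinθ with sinθ = 0.914254.
With the apex down, the centroid sits h/3 = 2.43/3 = 0.81 m below the base (the top edge), so y_c = 1.5 + 0.81 = 2.31 m and h_c = 2.31 × 0.914254 = 2.11193 m.
A = ½ × 1.04 × 2.43 = 1.2636 m².
Resultant F = γ·h_c·A = 8.39736 × 2.11193 × 1.2636 = 22.4095 kN.
I_c = b·h³/36 = 1.04 × 2.43³/36 = 0.414524 m⁴.
Centre of pressure: y_p = y_c + I_c/(y_c·A) = 2.31 + 0.414524/(2.31 × 1.2636) = 2.31 + 0.142013 = 2.45201 m along the plane.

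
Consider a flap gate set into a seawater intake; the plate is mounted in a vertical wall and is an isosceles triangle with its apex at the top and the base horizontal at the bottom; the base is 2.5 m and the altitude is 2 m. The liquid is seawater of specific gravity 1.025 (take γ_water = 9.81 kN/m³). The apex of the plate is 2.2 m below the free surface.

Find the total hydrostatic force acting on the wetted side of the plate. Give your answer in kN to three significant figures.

γ = 1.025 × 9.81 = 10.05525 kN/m³.
With the apex up, the centroid sits 2h/3 = 2 × 2/3 = 1.33333 m below the apex, so the centroid depth is h_c = 2.2 + 1.33333 = 3.53333 m.
A = ½ × 2.5 × 2 = 2.5 m².
Resultant F = γ·h_c·A = 10.05525 × 3.53333 × 2.5 = 88.8213 kN.

F ≈ 88.8 kN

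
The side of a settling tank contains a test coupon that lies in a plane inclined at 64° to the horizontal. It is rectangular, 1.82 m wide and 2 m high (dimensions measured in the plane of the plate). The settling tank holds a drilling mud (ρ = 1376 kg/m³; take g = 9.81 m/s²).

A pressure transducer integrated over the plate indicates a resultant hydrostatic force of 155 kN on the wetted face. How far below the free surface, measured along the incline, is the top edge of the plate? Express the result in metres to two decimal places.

y_top ≈ 2.51 m

γ = ρg = 1376 × 9.81 / 1000 = 13.49856 kN/m³.
A = 1.82 × 2 = 3.64 m².
From F = γ·h_c·A, the centroid depth is h_c = 155/(13.49856 × 3.64) = 3.15459 m.
Let θ = 64° be the plate's angle to the horizontal; measure y along the incline from where the plane meets the free surface. Vertical depth h = y·sinθ with sinθ = 0.898794.
Along the incline, y_c = h_c/sinθ = 3.15459/0.898794 = 3.5098 m.
The centroid lies 2/2 = 1 m below the top edge, so the top edge sits at y_top = 3.5098 − 1 = 2.5098 m along the incline.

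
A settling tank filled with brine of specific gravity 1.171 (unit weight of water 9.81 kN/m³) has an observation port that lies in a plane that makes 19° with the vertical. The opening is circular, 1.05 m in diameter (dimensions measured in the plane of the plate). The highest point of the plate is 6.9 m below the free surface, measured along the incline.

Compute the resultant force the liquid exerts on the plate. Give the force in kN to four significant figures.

γ = 1.171 × 9.81 = 11.48751 kN/m³.
The plate makes 19° with the vertical, i.e. θ = 90° − 19° = 71° to the horizontal. Measuring y along the incline from the free-surface line, vertical depth h = y·sinθ with sinθ = 0.945519.
The centroid is at the centre, 0.525 m below the top of the plate, so y_c = 6.9 + 0.525 = 7.425 m and h_c = 7.425 × 0.945519 = 7.02048 m.
A = π(0.525)² = 0.865901 m².
Resultant F = γ·h_c·A = 11.48751 × 7.02048 × 0.865901 = 69.833 kN.

F ≈ 69.83 kN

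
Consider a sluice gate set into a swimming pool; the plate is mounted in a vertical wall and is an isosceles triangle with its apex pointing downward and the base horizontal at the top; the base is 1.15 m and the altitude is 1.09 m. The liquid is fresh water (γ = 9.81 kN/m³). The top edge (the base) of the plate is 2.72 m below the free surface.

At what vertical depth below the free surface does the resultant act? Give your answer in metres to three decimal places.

γ = 9.81 kN/m³.
With the apex down, the centroid sits h/3 = 1.09/3 = 0.363333 m below the base (the top edge), so the centroid depth is h_c = 2.72 + 0.363333 = 3.08333 m.
A = ½ × 1.15 × 1.09 = 0.62675 m².
Resultant F = γ·h_c·A = 9.81 × 3.08333 × 0.62675 = 18.9576 kN.
I_c = b·h³/36 = 1.15 × 1.09³/36 = 0.041369 m⁴.
Centre of pressure: y_p = y_c + I_c/(y_c·A) = 3.08333 + 0.041369/(3.08333 × 0.62675) = 3.08333 + 0.0214072 = 3.10474 m along the plane.

h_p = 3.105 m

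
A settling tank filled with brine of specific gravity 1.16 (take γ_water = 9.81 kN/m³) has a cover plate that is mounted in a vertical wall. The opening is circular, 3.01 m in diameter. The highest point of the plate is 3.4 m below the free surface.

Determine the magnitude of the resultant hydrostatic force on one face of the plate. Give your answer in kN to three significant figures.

F ≈ 397 kN

γ = 1.16 × 9.81 = 11.3796 kN/m³.
The centroid is at the centre, 1.505 m below the top of the plate, so the centroid depth is h_c = 3.4 + 1.505 = 4.905 m.
A = π(1.505)² = 7.11579 m².
Resultant F = γ·h_c·A = 11.3796 × 4.905 × 7.11579 = 397.182 kN.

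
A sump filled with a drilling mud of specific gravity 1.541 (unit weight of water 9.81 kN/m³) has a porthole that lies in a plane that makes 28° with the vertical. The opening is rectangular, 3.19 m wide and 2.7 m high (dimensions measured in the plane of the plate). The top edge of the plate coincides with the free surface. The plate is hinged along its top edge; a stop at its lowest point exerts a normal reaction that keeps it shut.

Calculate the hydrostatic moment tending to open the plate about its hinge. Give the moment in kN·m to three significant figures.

γ = 1.541 × 9.81 = 15.11721 kN/m³.
The plate makes 28° with the vertical, i.e. θ = 90° − 28° = 62° to the horizontal. Measuring y along the incline from the free-surface line, vertical depth h = y·sinθ with sinθ = 0.882948.
The centroid lies 2.7/2 = 1.35 m below the top edge, so y_c = 1.35 m and h_c = 1.35 × 0.882948 = 1.19198 m.
A = 3.19 × 2.7 = 8.613 m².
Resultant F = γ·h_c·A = 15.11721 × 1.19198 × 8.613 = 155.201 kN.
I_c = b·h³/12 = 3.19 × 2.7³/12 = 5.2324 m⁴.
Centre of pressure: y_p = y_c + I_c/(y_c·A) = 1.35 + 5.2324/(1.35 × 8.613) = 1.35 + 0.45 = 1.8 m along the plane.
The resultant acts 1.35 + 0.45 = 1.8 m (along the plate) below the hinge at the top edge, so the moment about the hinge is M = F × 1.8 = 155.201 × 1.8 = 279.362 kN·m.

M ≈ 279 kN·m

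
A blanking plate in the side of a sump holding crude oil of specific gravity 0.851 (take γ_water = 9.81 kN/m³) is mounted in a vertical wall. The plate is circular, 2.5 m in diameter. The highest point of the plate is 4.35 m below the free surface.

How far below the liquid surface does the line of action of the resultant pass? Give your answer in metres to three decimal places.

h_p = 5.670 m

γ = 0.851 × 9.81 = 8.34831 kN/m³.
The centroid is at the centre, 1.25 m below the top of the plate, so the centroid depth is h_c = 4.35 + 1.25 = 5.6 m.
A = π(1.25)² = 4.90874 m².
Resultant F = γ·h_c·A = 8.34831 × 5.6 × 4.90874 = 229.486 kN.
I_c = πr⁴/4 = π × 1.25⁴/4 = 1.91748 m⁴.
Centre of pressure: y_p = y_c + I_c/(y_c·A) = 5.6 + 1.91748/(5.6 × 4.90874) = 5.6 + 0.0697546 = 5.66975 m along the plane.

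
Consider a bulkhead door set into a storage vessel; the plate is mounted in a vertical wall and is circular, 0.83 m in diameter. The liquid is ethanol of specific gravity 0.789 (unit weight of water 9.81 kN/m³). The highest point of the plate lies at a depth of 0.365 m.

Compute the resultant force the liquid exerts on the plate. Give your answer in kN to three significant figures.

F ≈ 3.27 kN

γ = 0.789 × 9.81 = 7.74009 kN/m³.
The centroid is at the centre, 0.415 m below the top of the plate, so the centroid depth is h_c = 0.365 + 0.415 = 0.78 m.
A = π(0.415)² = 0.541061 m².
Resultant F = γ·h_c·A = 7.74009 × 0.78 × 0.541061 = 3.26653 kN.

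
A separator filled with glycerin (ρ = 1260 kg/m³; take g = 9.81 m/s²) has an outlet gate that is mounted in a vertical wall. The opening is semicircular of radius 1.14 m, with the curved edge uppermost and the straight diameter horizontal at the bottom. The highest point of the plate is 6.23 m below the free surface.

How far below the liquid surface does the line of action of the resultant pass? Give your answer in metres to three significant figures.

h_p = 6.90 m

γ = ρg = 1260 × 9.81 / 1000 = 12.3606 kN/m³.
The centroid lies 4r/(3π) = 0.483831 m above the diameter, so r − 4r/(3π) = 1.14 − 0.483831 = 0.656169 m below the topmost point, so the centroid depth is h_c = 6.23 + 0.656169 = 6.88617 m.
A = πr²/2 = π × 1.14²/2 = 2.04141 m².
Resultant F = γ·h_c·A = 12.3606 × 6.88617 × 2.04141 = 173.759 kN.
I_c = (π/8 − 8/(9π))·r⁴ = 0.109757 × 1.14⁴ = 0.185375 m⁴.
Centre of pressure: y_p = y_c + I_c/(y_c·A) = 6.88617 + 0.185375/(6.88617 × 2.04141) = 6.88617 + 0.0131869 = 6.89936 m along the plane.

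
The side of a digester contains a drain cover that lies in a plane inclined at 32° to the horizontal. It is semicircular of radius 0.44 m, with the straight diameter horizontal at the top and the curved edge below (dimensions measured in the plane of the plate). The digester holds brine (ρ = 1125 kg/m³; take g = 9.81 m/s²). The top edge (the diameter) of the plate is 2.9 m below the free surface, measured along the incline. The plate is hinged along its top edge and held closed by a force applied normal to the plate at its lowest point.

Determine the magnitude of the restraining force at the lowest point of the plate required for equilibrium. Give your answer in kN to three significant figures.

P ≈ 2.38 kN

γ = ρg = 1125 × 9.81 / 1000 = 11.03625 kN/m³.
Let θ = 32° be the plate's angle to the horizontal; measure y along the incline from where the plane meets the free surface. Vertical depth h = y·sinθ with sinθ = 0.529919.
The centroid of a semicircle lies 4r/(3π) = 0.186742 m from the diameter, here below the top edge, so y_c = 2.9 + 0.186742 = 3.08674 m and h_c = 3.08674 × 0.529919 = 1.63572 m.
A = πr²/2 = π × 0.44²/2 = 0.304106 m².
Resultant F = γ·h_c·A = 11.03625 × 1.63572 × 0.304106 = 5.48979 kN.
I_c = (π/8 − 8/(9π))·r⁴ = 0.109757 × 0.44⁴ = 0.0041138 m⁴.
Centre of pressure: y_p = y_c + I_c/(y_c·A) = 3.08674 + 0.0041138/(3.08674 × 0.304106) = 3.08674 + 0.00438246 = 3.09112 m along the plane.
The resultant acts 0.186742 + 0.00438246 = 0.191124 m (along the plate) below the hinge at the top edge, so the moment about the hinge is M = F × 0.191124 = 5.48979 × 0.191124 = 1.04923 kN·m.
A normal force at the bottom, 0.44 m from the hinge, must supply this moment: P = 1.04923/0.44 = 2.38461 kN.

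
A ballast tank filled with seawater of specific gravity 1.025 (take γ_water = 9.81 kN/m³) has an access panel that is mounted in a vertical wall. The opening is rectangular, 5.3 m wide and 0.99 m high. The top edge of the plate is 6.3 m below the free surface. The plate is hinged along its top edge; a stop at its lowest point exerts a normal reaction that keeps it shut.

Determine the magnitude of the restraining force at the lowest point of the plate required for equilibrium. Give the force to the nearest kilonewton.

P ≈ 184 kN

γ = 1.025 × 9.81 = 10.05525 kN/m³.
The centroid lies 0.99/2 = 0.495 m below the top edge, so the centroid depth is h_c = 6.3 + 0.495 = 6.795 m.
A = 5.3 × 0.99 = 5.247 m².
Resultant F = γ·h_c·A = 10.05525 × 6.795 × 5.247 = 358.503 kN.
I_c = b·h³/12 = 5.3 × 0.99³/12 = 0.428549 m⁴.
Centre of pressure: y_p = y_c + I_c/(y_c·A) = 6.795 + 0.428549/(6.795 × 5.247) = 6.795 + 0.0120199 = 6.80702 m along the plane.
The resultant acts 0.495 + 0.0120199 = 0.50702 m (along the plate) below the hinge at the top edge, so the moment about the hinge is M = F × 0.50702 = 358.503 × 0.50702 = 181.768 kN·m.
A normal force at the bottom, 0.99 m from the hinge, must supply this moment: P = 181.768/0.99 = 183.604 kN.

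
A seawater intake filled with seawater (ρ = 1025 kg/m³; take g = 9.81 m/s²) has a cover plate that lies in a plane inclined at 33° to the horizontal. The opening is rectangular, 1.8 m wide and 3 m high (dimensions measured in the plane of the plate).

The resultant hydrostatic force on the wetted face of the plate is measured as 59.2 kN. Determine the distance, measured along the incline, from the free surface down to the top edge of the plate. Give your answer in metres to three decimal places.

γ = ρg = 1025 × 9.81 / 1000 = 10.05525 kN/m³.
A = 1.8 × 3 = 5.4 m².
From F = γ·h_c·A, the centroid depth is h_c = 59.2/(10.05525 × 5.4) = 1.09027 m.
Let θ = 33° be the plate's angle to the horizontal; measure y along the incline from where the plane meets the free surface. Vertical depth h = y·sinθ with sinθ = 0.544639.
Along the incline, y_c = h_c/sinθ = 1.09027/0.544639 = 2.00182 m.
The centroid lies 3/2 = 1.5 m below the top edge, so the top edge sits at y_top = 2.00182 − 1.5 = 0.50182 m along the incline.

y_top ≈ 0.502 m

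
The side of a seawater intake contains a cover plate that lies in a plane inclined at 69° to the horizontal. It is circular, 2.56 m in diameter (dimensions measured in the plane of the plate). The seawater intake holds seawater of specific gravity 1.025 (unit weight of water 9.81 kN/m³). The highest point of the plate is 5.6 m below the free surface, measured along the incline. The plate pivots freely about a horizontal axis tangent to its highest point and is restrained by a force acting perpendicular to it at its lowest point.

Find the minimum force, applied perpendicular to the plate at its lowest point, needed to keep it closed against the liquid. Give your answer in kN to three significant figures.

P ≈ 174 kN

γ = 1.025 × 9.81 = 10.05525 kN/m³.
Let θ = 69° be the plate's angle to the horizontal; measure y along the incline from where the plane meets the free surface. Vertical depth h = y·sinθ with sinθ = 0.933580.
The centroid is at the centre, 1.28 m below the top of the plate, so y_c = 5.6 + 1.28 = 6.88 m and h_c = 6.88 × 0.933580 = 6.42303 m.
A = π(1.28)² = 5.14719 m².
Resultant F = γ·h_c·A = 10.05525 × 6.42303 × 5.14719 = 332.432 kN.
I_c = πr⁴/4 = π × 1.28⁴/4 = 2.10829 m⁴.
Centre of pressure: y_p = y_c + I_c/(y_c·A) = 6.88 + 2.10829/(6.88 × 5.14719) = 6.88 + 0.0595349 = 6.93953 m along the plane.
The resultant acts 1.28 + 0.0595349 = 1.33953 m (along the plate) below the hinge at the top edge, so the moment about the hinge is M = F × 1.33953 = 332.432 × 1.33953 = 445.303 kN·m.
A normal force at the bottom, 2.56 m from the hinge, must supply this moment: P = 445.303/2.56 = 173.946 kN.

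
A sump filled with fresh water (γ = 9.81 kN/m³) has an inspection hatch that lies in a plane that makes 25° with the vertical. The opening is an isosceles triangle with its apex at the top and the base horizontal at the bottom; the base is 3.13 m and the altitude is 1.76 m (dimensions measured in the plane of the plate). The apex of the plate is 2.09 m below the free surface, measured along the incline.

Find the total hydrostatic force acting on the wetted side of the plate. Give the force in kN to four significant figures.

F ≈ 79.92 kN

γ = 9.81 kN/m³.
The plate makes 25° with the vertical, i.e. θ = 90° − 25° = 65° to the horizontal. Measuring y along the incline from the free-surface line, vertical depth h = y·sinθ with sinθ = 0.906308.
With the apex up, the centroid sits 2h/3 = 2 × 1.76/3 = 1.17333 m below the apex, so y_c = 2.09 + 1.17333 = 3.26333 m and h_c = 3.26333 × 0.906308 = 2.95758 m.
A = ½ × 3.13 × 1.76 = 2.7544 m².
Resultant F = γ·h_c·A = 9.81 × 2.95758 × 2.7544 = 79.9158 kN.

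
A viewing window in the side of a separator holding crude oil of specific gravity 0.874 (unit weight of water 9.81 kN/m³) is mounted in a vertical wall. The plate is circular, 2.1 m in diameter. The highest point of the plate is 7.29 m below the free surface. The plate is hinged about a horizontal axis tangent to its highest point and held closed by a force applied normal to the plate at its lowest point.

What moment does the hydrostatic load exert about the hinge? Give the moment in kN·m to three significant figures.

M ≈ 268 kN·m

γ = 0.874 × 9.81 = 8.57394 kN/m³.
The centroid is at the centre, 1.05 m below the top of the plate, so the centroid depth is h_c = 7.29 + 1.05 = 8.34 m.
A = π(1.05)² = 3.46361 m².
Resultant F = γ·h_c·A = 8.57394 × 8.34 × 3.46361 = 247.671 kN.
I_c = πr⁴/4 = π × 1.05⁴/4 = 0.954656 m⁴.
Centre of pressure: y_p = y_c + I_c/(y_c·A) = 8.34 + 0.954656/(8.34 × 3.46361) = 8.34 + 0.0330485 = 8.37305 m along the plane.
The resultant acts 1.05 + 0.0330485 = 1.08305 m (along the plate) below the hinge at the top edge, so the moment about the hinge is M = F × 1.08305 = 247.671 × 1.08305 = 268.24 kN·m.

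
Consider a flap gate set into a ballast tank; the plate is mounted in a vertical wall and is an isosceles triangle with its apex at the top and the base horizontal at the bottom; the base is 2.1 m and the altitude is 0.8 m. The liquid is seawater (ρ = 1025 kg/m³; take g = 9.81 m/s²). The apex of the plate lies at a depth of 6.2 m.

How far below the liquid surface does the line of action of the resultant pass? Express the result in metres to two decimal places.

h_p = 6.74 m

γ = ρg = 1025 × 9.81 / 1000 = 10.05525 kN/m³.
With the apex up, the centroid sits 2h/3 = 2 × 0.8/3 = 0.533333 m below the apex, so the centroid depth is h_c = 6.2 + 0.533333 = 6.73333 m.
A = ½ × 2.1 × 0.8 = 0.84 m².
Resultant F = γ·h_c·A = 10.05525 × 6.73333 × 0.84 = 56.8725 kN.
I_c = b·h³/36 = 2.1 × 0.8³/36 = 0.0298667 m⁴.
Centre of pressure: y_p = y_c + I_c/(y_c·A) = 6.73333 + 0.0298667/(6.73333 × 0.84) = 6.73333 + 0.00528054 = 6.73861 m along the plane.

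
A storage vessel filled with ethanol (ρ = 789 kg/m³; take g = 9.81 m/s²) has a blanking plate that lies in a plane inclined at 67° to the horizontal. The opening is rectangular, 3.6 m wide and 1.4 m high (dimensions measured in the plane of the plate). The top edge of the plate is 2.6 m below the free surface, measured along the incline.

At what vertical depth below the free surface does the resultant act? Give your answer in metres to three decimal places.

h_p = 3.083 m

γ = ρg = 789 × 9.81 / 1000 = 7.74009 kN/m³.
Let θ = 67° be the plate's angle to the horizontal; measure y along the incline from where the plane meets the free surface. Vertical depth h = y·sinθ with sinθ = 0.920505.
The centroid lies 1.4/2 = 0.7 m below the top edge, so y_c = 2.6 + 0.7 = 3.3 m and h_c = 3.3 × 0.920505 = 3.03767 m.
A = 3.6 × 1.4 = 5.04 m².
Resultant F = γ·h_c·A = 7.74009 × 3.03767 × 5.04 = 118.5 kN.
I_c = b·h³/12 = 3.6 × 1.4³/12 = 0.8232 m⁴.
Centre of pressure: y_p = y_c + I_c/(y_c·A) = 3.3 + 0.8232/(3.3 × 5.04) = 3.3 + 0.0494949 = 3.34949 m along the plane.
Vertically, h_p = y_p·sinθ = 3.34949 × 0.920505 = 3.08322 m.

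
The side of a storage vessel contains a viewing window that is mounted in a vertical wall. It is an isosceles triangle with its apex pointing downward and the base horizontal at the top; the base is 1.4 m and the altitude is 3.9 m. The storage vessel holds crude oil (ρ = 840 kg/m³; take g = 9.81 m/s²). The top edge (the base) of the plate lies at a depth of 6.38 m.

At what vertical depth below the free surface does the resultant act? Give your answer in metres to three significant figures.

γ = ρg = 840 × 9.81 / 1000 = 8.2404 kN/m³.
With the apex down, the centroid sits h/3 = 3.9/3 = 1.3 m below the base (the top edge), so the centroid depth is h_c = 6.38 + 1.3 = 7.68 m.
A = ½ × 1.4 × 3.9 = 2.73 m².
Resultant F = γ·h_c·A = 8.2404 × 7.68 × 2.73 = 172.772 kN.
I_c = b·h³/36 = 1.4 × 3.9³/36 = 2.30685 m⁴.
Centre of pressure: y_p = y_c + I_c/(y_c·A) = 7.68 + 2.30685/(7.68 × 2.73) = 7.68 + 0.110026 = 7.79003 m along the plane.

h_p = 7.79 m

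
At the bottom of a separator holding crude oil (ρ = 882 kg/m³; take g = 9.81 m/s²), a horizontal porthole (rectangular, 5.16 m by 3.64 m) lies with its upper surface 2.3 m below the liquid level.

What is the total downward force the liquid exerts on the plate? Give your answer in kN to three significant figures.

γ = ρg = 882 × 9.81 / 1000 = 8.65242 kN/m³.
The plate is horizontal, so pressure is uniform at p = γ·h = 8.65242 × 2.3 = 19.9006 kN/m².
A = 5.16 × 3.64 = 18.7824 m².
F = p·A = 19.9006 × 18.7824 = 373.781 kN.

F ≈ 374 kN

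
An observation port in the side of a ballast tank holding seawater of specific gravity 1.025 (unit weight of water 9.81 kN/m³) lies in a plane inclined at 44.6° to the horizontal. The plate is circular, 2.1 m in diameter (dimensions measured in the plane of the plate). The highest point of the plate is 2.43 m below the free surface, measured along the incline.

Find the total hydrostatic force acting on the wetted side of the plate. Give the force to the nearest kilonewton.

γ = 1.025 × 9.81 = 10.05525 kN/m³.
Let θ = 44.6° be the plate's angle to the horizontal; measure y along the incline from where the plane meets the free surface. Vertical depth h = y·sinθ with sinθ = 0.702153.
The centroid is at the centre, 1.05 m below the top of the plate, so y_c = 2.43 + 1.05 = 3.48 m and h_c = 3.48 × 0.702153 = 2.44349 m.
A = π(1.05)² = 3.46361 m².
Resultant F = γ·h_c·A = 10.05525 × 2.44349 × 3.46361 = 85.1006 kN.

F ≈ 85 kN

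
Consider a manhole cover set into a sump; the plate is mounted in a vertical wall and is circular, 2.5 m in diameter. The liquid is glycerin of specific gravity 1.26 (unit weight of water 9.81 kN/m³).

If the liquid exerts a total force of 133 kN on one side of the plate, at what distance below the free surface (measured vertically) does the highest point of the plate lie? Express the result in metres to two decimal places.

γ = 1.26 × 9.81 = 12.3606 kN/m³.
A = π(1.25)² = 4.90874 m².
From F = γ·h_c·A, the centroid depth is h_c = 133/(12.3606 × 4.90874) = 2.19201 m.
The centroid is at the centre, 1.25 m below the top of the plate, so the highest point sits at h_top = 2.19201 − 1.25 = 0.94201 m below the surface.

d_top ≈ 0.94 m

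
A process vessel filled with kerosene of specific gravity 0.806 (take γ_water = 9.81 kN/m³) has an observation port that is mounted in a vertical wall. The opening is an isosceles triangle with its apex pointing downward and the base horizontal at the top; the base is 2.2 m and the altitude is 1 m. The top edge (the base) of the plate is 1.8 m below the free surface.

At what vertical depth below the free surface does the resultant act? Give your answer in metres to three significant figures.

h_p = 2.16 m

γ = 0.806 × 9.81 = 7.90686 kN/m³.
With the apex down, the centroid sits h/3 = 1/3 = 0.333333 m below the base (the top edge), so the centroid depth is h_c = 1.8 + 0.333333 = 2.13333 m.
A = ½ × 2.2 × 1 = 1.1 m².
Resultant F = γ·h_c·A = 7.90686 × 2.13333 × 1.1 = 18.5547 kN.
I_c = b·h³/36 = 2.2 × 1³/36 = 0.0611111 m⁴.
Centre of pressure: y_p = y_c + I_c/(y_c·A) = 2.13333 + 0.0611111/(2.13333 × 1.1) = 2.13333 + 0.0260417 = 2.15937 m along the plane.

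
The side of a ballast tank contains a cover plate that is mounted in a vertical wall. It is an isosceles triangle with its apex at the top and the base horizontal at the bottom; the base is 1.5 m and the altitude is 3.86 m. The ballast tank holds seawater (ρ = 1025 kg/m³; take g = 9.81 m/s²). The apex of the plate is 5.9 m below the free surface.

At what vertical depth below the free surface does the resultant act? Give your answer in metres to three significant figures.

h_p = 8.57 m

γ = ρg = 1025 × 9.81 / 1000 = 10.05525 kN/m³.
With the apex up, the centroid sits 2h/3 = 2 × 3.86/3 = 2.57333 m below the apex, so the centroid depth is h_c = 5.9 + 2.57333 = 8.47333 m.
A = ½ × 1.5 × 3.86 = 2.895 m².
Resultant F = γ·h_c·A = 10.05525 × 8.47333 × 2.895 = 246.658 kN.
I_c = b·h³/36 = 1.5 × 3.86³/36 = 2.39635 m⁴.
Centre of pressure: y_p = y_c + I_c/(y_c·A) = 8.47333 + 2.39635/(8.47333 × 2.895) = 8.47333 + 0.0976894 = 8.57102 m along the plane.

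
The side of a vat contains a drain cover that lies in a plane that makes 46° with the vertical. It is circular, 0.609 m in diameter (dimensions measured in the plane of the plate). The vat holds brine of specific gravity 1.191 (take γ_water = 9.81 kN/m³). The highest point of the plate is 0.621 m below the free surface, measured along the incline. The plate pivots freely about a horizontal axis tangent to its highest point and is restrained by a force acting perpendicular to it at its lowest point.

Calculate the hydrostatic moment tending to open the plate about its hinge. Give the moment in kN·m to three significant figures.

γ = 1.191 × 9.81 = 11.68371 kN/m³.
The plate makes 46° with the vertical, i.e. θ = 90° − 46° = 44° to the horizontal. Measuring y along the incline from the free-surface line, vertical depth h = y·sinθ with sinθ = 0.694658.
The centroid is at the centre, 0.3045 m below the top of the plate, so y_c = 0.621 + 0.3045 = 0.9255 m and h_c = 0.9255 × 0.694658 = 0.642906 m.
A = π(0.3045)² = 0.291289 m².
Resultant F = γ·h_c·A = 11.68371 × 0.642906 × 0.291289 = 2.18803 kN.
I_c = πr⁴/4 = π × 0.3045⁴/4 = 0.0067521 m⁴.
Centre of pressure: y_p = y_c + I_c/(y_c·A) = 0.9255 + 0.0067521/(0.9255 × 0.291289) = 0.9255 + 0.025046 = 0.950546 m along the plane.
The resultant acts 0.3045 + 0.025046 = 0.329546 m (along the plate) below the hinge at the top edge, so the moment about the hinge is M = F × 0.329546 = 2.18803 × 0.329546 = 0.721057 kN·m.

M ≈ 0.721 kN·m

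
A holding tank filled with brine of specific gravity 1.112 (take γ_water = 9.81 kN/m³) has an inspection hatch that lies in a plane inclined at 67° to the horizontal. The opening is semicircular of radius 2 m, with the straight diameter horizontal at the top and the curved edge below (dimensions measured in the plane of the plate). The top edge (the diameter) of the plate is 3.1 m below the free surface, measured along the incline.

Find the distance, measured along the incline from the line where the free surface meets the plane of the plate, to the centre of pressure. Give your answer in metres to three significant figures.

y_p = 4.02 m

γ = 1.112 × 9.81 = 10.90872 kN/m³.
Let θ = 67° be the plate's angle to the horizontal; measure y along the incline from where the plane meets the free surface. Vertical depth h = y·sinθ with sinθ = 0.920505.
The centroid of a semicircle lies 4r/(3π) = 0.848826 m from the diameter, here below the top edge, so y_c = 3.1 + 0.848826 = 3.94883 m and h_c = 3.94883 × 0.920505 = 3.63492 m.
A = πr²/2 = π × 2²/2 = 6.28319 m².
Resultant F = γ·h_c·A = 10.90872 × 3.63492 × 6.28319 = 249.143 kN.
I_c = (π/8 − 8/(9π))·r⁴ = 0.109757 × 2⁴ = 1.75611 m⁴.
Centre of pressure: y_p = y_c + I_c/(y_c·A) = 3.94883 + 1.75611/(3.94883 × 6.28319) = 3.94883 + 0.0707788 = 4.01961 m along the plane.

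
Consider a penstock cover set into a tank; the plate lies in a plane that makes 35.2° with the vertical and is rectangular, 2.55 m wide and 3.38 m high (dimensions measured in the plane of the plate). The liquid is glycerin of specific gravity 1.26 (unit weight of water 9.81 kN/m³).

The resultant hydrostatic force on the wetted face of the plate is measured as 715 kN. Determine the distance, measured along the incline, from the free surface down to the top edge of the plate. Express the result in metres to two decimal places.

γ = 1.26 × 9.81 = 12.3606 kN/m³.
A = 2.55 × 3.38 = 8.619 m².
From F = γ·h_c·A, the centroid depth is h_c = 715/(12.3606 × 8.619) = 6.71135 m.
The plate makes 35.2° with the vertical, i.e. θ = 90° − 35.2° = 54.8° to the horizontal. Measuring y along the incline from the free-surface line, vertical depth h = y·sinθ with sinθ = 0.817145.
Along the incline, y_c = h_c/sinθ = 6.71135/0.817145 = 8.21317 m.
The centroid lies 3.38/2 = 1.69 m below the top edge, so the top edge sits at y_top = 8.21317 − 1.69 = 6.52317 m along the incline.

y_top ≈ 6.52 m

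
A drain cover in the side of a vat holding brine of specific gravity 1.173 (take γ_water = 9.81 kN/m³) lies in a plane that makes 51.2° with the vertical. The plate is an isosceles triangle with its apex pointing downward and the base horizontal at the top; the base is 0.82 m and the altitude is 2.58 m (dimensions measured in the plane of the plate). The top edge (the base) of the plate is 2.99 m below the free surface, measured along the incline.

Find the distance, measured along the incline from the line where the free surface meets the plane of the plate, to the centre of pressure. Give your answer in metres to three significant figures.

y_p = 3.95 m

γ = 1.173 × 9.81 = 11.50713 kN/m³.
The plate makes 51.2° with the vertical, i.e. θ = 90° − 51.2° = 38.8° to the horizontal. Measuring y along the incline from the free-surface line, vertical depth h = y·sinθ with sinθ = 0.626604.
With the apex down, the centroid sits h/3 = 2.58/3 = 0.86 m below the base (the top edge), so y_c = 2.99 + 0.86 = 3.85 m and h_c = 3.85 × 0.626604 = 2.41243 m.
A = ½ × 0.82 × 2.58 = 1.0578 m².
Resultant F = γ·h_c·A = 11.50713 × 2.41243 × 1.0578 = 29.3647 kN.
I_c = b·h³/36 = 0.82 × 2.58³/36 = 0.391174 m⁴.
Centre of pressure: y_p = y_c + I_c/(y_c·A) = 3.85 + 0.391174/(3.85 × 1.0578) = 3.85 + 0.0960518 = 3.94605 m along the plane.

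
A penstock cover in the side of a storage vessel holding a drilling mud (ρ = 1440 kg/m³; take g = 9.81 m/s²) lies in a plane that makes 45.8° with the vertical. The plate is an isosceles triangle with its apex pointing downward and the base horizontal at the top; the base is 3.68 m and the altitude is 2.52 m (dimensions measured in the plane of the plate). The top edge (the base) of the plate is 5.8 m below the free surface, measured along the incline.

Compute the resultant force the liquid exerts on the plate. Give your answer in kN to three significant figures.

F ≈ 303 kN

γ = ρg = 1440 × 9.81 / 1000 = 14.1264 kN/m³.
The plate makes 45.8° with the vertical, i.e. θ = 90° − 45.8° = 44.2° to the horizontal. Measuring y along the incline from the free-surface line, vertical depth h = y·sinθ with sinθ = 0.697165.
With the apex down, the centroid sits h/3 = 2.52/3 = 0.84 m below the base (the top edge), so y_c = 5.8 + 0.84 = 6.64 m and h_c = 6.64 × 0.697165 = 4.62918 m.
A = ½ × 3.68 × 2.52 = 4.6368 m².
Resultant F = γ·h_c·A = 14.1264 × 4.62918 × 4.6368 = 303.217 kN.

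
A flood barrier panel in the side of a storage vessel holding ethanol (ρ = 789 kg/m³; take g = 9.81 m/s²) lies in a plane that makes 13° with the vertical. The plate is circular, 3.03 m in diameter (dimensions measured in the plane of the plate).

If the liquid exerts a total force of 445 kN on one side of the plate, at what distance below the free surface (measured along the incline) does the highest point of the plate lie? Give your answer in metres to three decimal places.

γ = ρg = 789 × 9.81 / 1000 = 7.74009 kN/m³.
A = π(1.515)² = 7.21066 m².
From F = γ·h_c·A, the centroid depth is h_c = 445/(7.74009 × 7.21066) = 7.97332 m.
The plate makes 13° with the vertical, i.e. θ = 90° − 13° = 77° to the horizontal. Measuring y along the incline from the free-surface line, vertical depth h = y·sinθ with sinθ = 0.974370.
Along the incline, y_c = h_c/sinθ = 7.97332/0.974370 = 8.18305 m.
The centroid is at the centre, 1.515 m below the top of the plate, so the highest point sits at y_top = 8.18305 − 1.515 = 6.66805 m along the incline.

y_top ≈ 6.668 m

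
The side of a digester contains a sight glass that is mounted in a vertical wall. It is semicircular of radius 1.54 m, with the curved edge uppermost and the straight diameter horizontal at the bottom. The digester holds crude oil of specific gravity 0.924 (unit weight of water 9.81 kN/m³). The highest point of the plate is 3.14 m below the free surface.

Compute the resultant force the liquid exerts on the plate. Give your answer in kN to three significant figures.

γ = 0.924 × 9.81 = 9.06444 kN/m³.
The centroid lies 4r/(3π) = 0.653596 m above the diameter, so r − 4r/(3π) = 1.54 − 0.653596 = 0.886404 m below the topmost point, so the centroid depth is h_c = 3.14 + 0.886404 = 4.0264 m.
A = πr²/2 = π × 1.54²/2 = 3.7253 m².
Resultant F = γ·h_c·A = 9.06444 × 4.0264 × 3.7253 = 135.963 kN.

F ≈ 136 kN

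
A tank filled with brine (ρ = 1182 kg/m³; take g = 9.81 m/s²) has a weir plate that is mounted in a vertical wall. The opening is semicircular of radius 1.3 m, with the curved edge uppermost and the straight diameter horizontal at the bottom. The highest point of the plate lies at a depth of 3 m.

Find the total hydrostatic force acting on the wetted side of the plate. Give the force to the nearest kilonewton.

F ≈ 115 kN

γ = ρg = 1182 × 9.81 / 1000 = 11.59542 kN/m³.
The centroid lies 4r/(3π) = 0.551737 m above the diameter, so r − 4r/(3π) = 1.3 − 0.551737 = 0.748263 m below the topmost point, so the centroid depth is h_c = 3 + 0.748263 = 3.74826 m.
A = πr²/2 = π × 1.3²/2 = 2.65465 m².
Resultant F = γ·h_c·A = 11.59542 × 3.74826 × 2.65465 = 115.378 kN.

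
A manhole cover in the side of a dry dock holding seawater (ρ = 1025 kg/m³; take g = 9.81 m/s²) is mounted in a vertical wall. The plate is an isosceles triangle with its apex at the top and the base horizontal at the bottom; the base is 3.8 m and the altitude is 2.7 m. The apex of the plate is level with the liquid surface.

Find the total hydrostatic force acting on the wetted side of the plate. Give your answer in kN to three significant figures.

F ≈ 92.9 kN

γ = ρg = 1025 × 9.81 / 1000 = 10.05525 kN/m³.
With the apex up, the centroid sits 2h/3 = 2 × 2.7/3 = 1.8 m below the apex, so the centroid depth is h_c = 1.8 m.
A = ½ × 3.8 × 2.7 = 5.13 m².
Resultant F = γ·h_c·A = 10.05525 × 1.8 × 5.13 = 92.8502 kN.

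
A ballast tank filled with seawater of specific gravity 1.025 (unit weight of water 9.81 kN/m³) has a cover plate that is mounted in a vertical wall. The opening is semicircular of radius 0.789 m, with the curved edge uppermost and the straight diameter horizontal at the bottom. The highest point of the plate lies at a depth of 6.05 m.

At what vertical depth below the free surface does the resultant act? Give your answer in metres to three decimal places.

h_p = 6.511 m

γ = 1.025 × 9.81 = 10.05525 kN/m³.
The centroid lies 4r/(3π) = 0.334862 m above the diameter, so r − 4r/(3π) = 0.789 − 0.334862 = 0.454138 m below the topmost point, so the centroid depth is h_c = 6.05 + 0.454138 = 6.50414 m.
A = πr²/2 = π × 0.789²/2 = 0.977854 m².
Resultant F = γ·h_c·A = 10.05525 × 6.50414 × 0.977854 = 63.9524 kN.
I_c = (π/8 − 8/(9π))·r⁴ = 0.109757 × 0.789⁴ = 0.0425344 m⁴.
Centre of pressure: y_p = y_c + I_c/(y_c·A) = 6.50414 + 0.0425344/(6.50414 × 0.977854) = 6.50414 + 0.00668769 = 6.51083 m along the plane.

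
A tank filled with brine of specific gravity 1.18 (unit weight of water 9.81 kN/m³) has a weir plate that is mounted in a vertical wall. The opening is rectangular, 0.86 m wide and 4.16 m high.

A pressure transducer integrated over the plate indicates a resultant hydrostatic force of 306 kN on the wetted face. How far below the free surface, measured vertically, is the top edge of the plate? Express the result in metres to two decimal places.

d_top ≈ 5.31 m

γ = 1.18 × 9.81 = 11.5758 kN/m³.
A = 0.86 × 4.16 = 3.5776 m².
From F = γ·h_c·A, the centroid depth is h_c = 306/(11.5758 × 3.5776) = 7.38888 m.
The centroid lies 4.16/2 = 2.08 m below the top edge, so the top edge sits at h_top = 7.38888 − 2.08 = 5.30888 m below the surface.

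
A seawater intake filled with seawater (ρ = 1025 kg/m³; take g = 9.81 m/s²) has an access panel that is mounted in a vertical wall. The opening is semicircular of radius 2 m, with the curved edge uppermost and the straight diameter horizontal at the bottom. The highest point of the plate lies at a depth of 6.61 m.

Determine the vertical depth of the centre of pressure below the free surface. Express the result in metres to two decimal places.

h_p = 7.80 m

γ = ρg = 1025 × 9.81 / 1000 = 10.05525 kN/m³.
The centroid lies 4r/(3π) = 0.848826 m above the diameter, so r − 4r/(3π) = 2 − 0.848826 = 1.15117 m below the topmost point, so the centroid depth is h_c = 6.61 + 1.15117 = 7.76117 m.
A = πr²/2 = π × 2²/2 = 6.28319 m².
Resultant F = γ·h_c·A = 10.05525 × 7.76117 × 6.28319 = 490.343 kN.
I_c = (π/8 − 8/(9π))·r⁴ = 0.109757 × 2⁴ = 1.75611 m⁴.
Centre of pressure: y_p = y_c + I_c/(y_c·A) = 7.76117 + 1.75611/(7.76117 × 6.28319) = 7.76117 + 0.0360118 = 7.79718 m along the plane.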